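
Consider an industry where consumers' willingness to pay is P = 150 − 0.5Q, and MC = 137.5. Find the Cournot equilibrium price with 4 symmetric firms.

Cournot with 4 identical firms: the symmetric best-response condition is 150 − 2.5q = 137.5. Each firm produces q = 5, total output Q = 20, price P = 140.

P = 140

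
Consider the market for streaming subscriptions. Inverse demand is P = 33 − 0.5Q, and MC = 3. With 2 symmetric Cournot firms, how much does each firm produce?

q_i = 20

With 2 symmetric Cournot firms, each firm's FOC gives 33 − 1.5q = 3, so q = 20, Q = 2·20 = 40, and P = 13.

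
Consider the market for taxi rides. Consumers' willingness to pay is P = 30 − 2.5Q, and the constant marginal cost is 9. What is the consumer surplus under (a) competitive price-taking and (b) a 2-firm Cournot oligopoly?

Competition: CS = 88.2; Cournot: CS = 39.2

Perfect competition: P = MC = 9, so 30 − 2.5Q = 9 and Q = 8.4.
CS = ½·(30 − 9)·8.4 = 88.2.
In a 2-firm Cournot equilibrium, symmetry and the first-order condition give q = (30 − 9)/(7.5) = 2.8. So Q = 5.6 and P = 16.
CS = ½·(30 − 16)·5.6 = 39.2.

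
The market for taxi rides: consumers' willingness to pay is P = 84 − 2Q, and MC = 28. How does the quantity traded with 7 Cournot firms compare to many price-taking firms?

In a 7-firm Cournot equilibrium, symmetry and the first-order condition give q = (84 − 28)/(16) = 3.5. So Q = 24.5 and P = 35.
Perfect competition: P = MC = 28, so 84 − 2Q = 28 and Q = 28.

Cournot: Q = 24.5; Competition: Q = 28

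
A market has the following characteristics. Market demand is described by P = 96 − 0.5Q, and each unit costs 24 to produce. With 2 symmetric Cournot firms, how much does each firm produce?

q_i = 48

With 2 symmetric Cournot firms, each firm's FOC gives 96 − 1.5q = 24, so q = 48, Q = 2·48 = 96, and P = 48.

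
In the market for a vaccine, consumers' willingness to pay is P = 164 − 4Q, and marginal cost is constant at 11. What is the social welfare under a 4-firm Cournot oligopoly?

TS = 2809.08

Cournot with 4 identical firms: the symmetric best-response condition is 164 − 20q = 11. Each firm produces q = 7.65, total output Q = 30.6, price P = 41.6.
CS = ½·(164 − 41.6)·30.6 = 1872.72; PS = (41.6 − 11)·30.6 = 936.36; TS = 2809.08.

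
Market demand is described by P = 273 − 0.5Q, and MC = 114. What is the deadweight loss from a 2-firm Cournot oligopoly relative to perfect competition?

DWL = 2809

Under competition P = MC = 114, so Q = (273 − 114)/0.5 = 318.
With 2 symmetric Cournot firms, each firm's FOC gives 273 − 1.5q = 114, so q = 106, Q = 2·106 = 212, and P = 167.
DWL is the triangle between Q = 212 and Q = 318: ½·(318 − 212)·(167 − 114) = 2809.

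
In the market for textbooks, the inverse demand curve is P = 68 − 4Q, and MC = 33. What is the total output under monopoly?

Q = 4.375

A monopolist chooses Q where MR = MC. MR = 68 − 8Q; setting this equal to 33 gives Q = 4.375 and P = 50.5.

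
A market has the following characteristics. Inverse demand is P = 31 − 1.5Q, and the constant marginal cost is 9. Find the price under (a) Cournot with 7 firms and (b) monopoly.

Cournot: P = 11.75; Monopoly: P = 20

In a 7-firm Cournot equilibrium, symmetry and the first-order condition give q = (31 − 9)/(12) = 11/6. So Q = 77/6 and P = 11.75.
Monopoly sets MR = MC: 31 − 3Q = 9 ⇒ Q = 22/3, P = 31 − 1.5·22/3 = 20.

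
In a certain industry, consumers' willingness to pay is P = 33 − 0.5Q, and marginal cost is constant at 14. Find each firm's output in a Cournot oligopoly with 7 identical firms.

q_i = 4.75

Cournot with 7 identical firms: the symmetric best-response condition is 33 − 4q = 14. Each firm produces q = 4.75, total output Q = 33.25, price P = 16.375.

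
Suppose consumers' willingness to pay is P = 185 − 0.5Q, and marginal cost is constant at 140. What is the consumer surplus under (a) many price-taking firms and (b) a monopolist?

Under competition P = MC = 140, so Q = (185 − 140)/0.5 = 90.
CS = ½·(185 − 140)·90 = 2025.
A monopolist chooses Q where MR = MC. MR = 185 − Q; setting this equal to 140 gives Q = 45 and P = 162.5.
CS = ½·(185 − 162.5)·45 = 506.25.

Competition: CS = 2025; Monopoly: CS = 506.25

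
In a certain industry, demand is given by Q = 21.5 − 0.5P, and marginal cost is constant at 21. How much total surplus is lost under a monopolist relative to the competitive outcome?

DWL = 30.25

Inverting demand: P = 43 − 2Q.
Perfect competition: P = MC = 21, so 43 − 2Q = 21 and Q = 11.
Monopoly sets MR = MC: 43 − 4Q = 21 ⇒ Q = 5.5, P = 43 − 2·5.5 = 32.
DWL is the triangle between Q = 5.5 and Q = 11: ½·(11 − 5.5)·(32 − 21) = 30.25.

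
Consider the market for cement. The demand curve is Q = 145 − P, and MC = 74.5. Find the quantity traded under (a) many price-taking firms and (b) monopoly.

Inverting demand: P = 145 − Q.
Perfect competition: P = MC = 74.5, so 145 − Q = 74.5 and Q = 70.5.
The monopolist equates marginal revenue to marginal cost: 145 − 2Q = 74.5, so Q = 35.25. From demand, P = 109.75.

Competition: Q = 70.5; Monopoly: Q = 35.25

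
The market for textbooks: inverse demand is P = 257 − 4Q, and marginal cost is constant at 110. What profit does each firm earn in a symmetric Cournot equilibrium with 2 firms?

π_i = 600.25

Cournot with 2 identical firms: the symmetric best-response condition is 257 − 12q = 110. Each firm produces q = 12.25, total output Q = 24.5, price P = 159.
Each firm's profit = (159 − 110)·12.25 = 600.25.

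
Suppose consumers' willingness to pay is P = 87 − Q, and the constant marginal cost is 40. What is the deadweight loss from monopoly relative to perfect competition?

Perfect competition: P = MC = 40, so 87 − Q = 40 and Q = 47.
Monopoly sets MR = MC: 87 − 2Q = 40 ⇒ Q = 23.5, P = 87 − 23.5 = 63.5.
DWL is the triangle between Q = 23.5 and Q = 47: ½·(47 − 23.5)·(63.5 − 40) = 276.125.

DWL = 276.125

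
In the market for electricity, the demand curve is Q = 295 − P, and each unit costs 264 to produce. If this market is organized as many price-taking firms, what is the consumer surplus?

CS = 480.5

Inverting demand: P = 295 − Q.
Under competition P = MC = 264, so Q = (295 − 264)/1 = 31.
CS = ½·(295 − 264)·31 = 480.5.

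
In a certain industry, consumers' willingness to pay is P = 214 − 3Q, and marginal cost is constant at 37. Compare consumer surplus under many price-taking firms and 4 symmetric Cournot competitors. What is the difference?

Consumer surplus falls by 1879.74

Competitive firms price at marginal cost: P = 37, giving Q = 59.
CS = ½·(214 − 37)·59 = 5221.5.
With 4 symmetric Cournot firms, each firm's FOC gives 214 − 15q = 37, so q = 11.8, Q = 4·11.8 = 47.2, and P = 72.4.
CS = ½·(214 − 72.4)·47.2 = 3341.76.
Change in consumer surplus: 3341.76 − 5221.5 = −1879.74.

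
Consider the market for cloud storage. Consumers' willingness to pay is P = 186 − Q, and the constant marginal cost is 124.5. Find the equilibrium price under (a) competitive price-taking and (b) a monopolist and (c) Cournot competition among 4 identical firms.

Competitive firms price at marginal cost: P = 124.5, giving Q = 61.5.
A monopolist chooses Q where MR = MC. MR = 186 − 2Q; setting this equal to 124.5 gives Q = 30.75 and P = 155.25.
Cournot with 4 identical firms: the symmetric best-response condition is 186 − 5q = 124.5. Each firm produces q = 12.3, total output Q = 49.2, price P = 136.8.

Competition: P = 124.5; Monopoly: P = 155.25; Cournot: P = 136.8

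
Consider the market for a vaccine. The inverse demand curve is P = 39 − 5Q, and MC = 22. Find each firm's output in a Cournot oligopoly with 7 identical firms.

Cournot with 7 identical firms: the symmetric best-response condition is 39 − 40q = 22. Each firm produces q = 0.425, total output Q = 2.975, price P = 24.125.

q_i = 0.425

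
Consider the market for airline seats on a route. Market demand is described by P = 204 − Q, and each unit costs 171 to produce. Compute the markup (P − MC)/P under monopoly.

Monopoly sets MR = MC: 204 − 2Q = 171 ⇒ Q = 16.5, P = 204 − 16.5 = 187.5.
Lerner index = (P − MC)/P = (187.5 − 171)/187.5 = 0.088.

Lerner index = 0.088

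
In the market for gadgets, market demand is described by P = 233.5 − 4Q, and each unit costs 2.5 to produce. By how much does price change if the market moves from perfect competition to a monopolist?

Perfect competition: P = MC = 2.5, so 233.5 − 4Q = 2.5 and Q = 57.75.
Monopoly sets MR = MC: 233.5 − 8Q = 2.5 ⇒ Q = 28.875, P = 233.5 − 4·28.875 = 118.
Change in price: 118 − 2.5 = 115.5.

P rises by 115.5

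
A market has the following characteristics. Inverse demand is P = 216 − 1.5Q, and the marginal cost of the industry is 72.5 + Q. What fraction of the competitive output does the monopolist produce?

A monopolist chooses Q where MR = MC. MR = 216 − 3Q; setting this equal to 72.5 + Q gives Q = 35.875 and P = 2595/16.
Competitive equilibrium sets price equal to marginal cost: 216 − 1.5Q = 72.5 + Q, so Q = 57.4 and P = 129.9.
Ratio Q_m/Q_c = 35.875/57.4 = 0.625.

Q_m/Q_c = 0.625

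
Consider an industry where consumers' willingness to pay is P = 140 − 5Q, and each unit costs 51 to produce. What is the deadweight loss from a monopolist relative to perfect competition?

Competitive firms price at marginal cost: P = 51, giving Q = 17.8.
The monopolist equates marginal revenue to marginal cost: 140 − 10Q = 51, so Q = 8.9. From demand, P = 95.5.
DWL is the triangle between Q = 8.9 and Q = 17.8: ½·(17.8 − 8.9)·(95.5 − 51) = 198.025.

DWL = 198.025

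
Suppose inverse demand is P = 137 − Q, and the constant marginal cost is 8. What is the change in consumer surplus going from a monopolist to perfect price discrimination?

The monopolist equates marginal revenue to marginal cost: 137 − 2Q = 8, so Q = 64.5. From demand, P = 72.5.
CS = ½·(137 − 72.5)·64.5 = 2080.125.
A perfectly discriminating monopolist sells every unit with P(Q) ≥ MC(Q), so output equals the competitive quantity Q = 129. Each buyer pays their reservation price, so CS = 0 and the firm captures all surplus.
CS = 0.
Change in consumer surplus: 0 − 2080.125 = −2080.125.

Consumer surplus falls by 2080.125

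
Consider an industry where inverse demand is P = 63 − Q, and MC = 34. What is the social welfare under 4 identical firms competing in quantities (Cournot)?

Cournot with 4 identical firms: the symmetric best-response condition is 63 − 5q = 34. Each firm produces q = 5.8, total output Q = 23.2, price P = 39.8.
CS = ½·(63 − 39.8)·23.2 = 269.12; PS = (39.8 − 34)·23.2 = 134.56; TS = 403.68.

TS = 403.68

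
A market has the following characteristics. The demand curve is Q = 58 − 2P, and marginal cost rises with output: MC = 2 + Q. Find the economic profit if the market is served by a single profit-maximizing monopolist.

Inverting demand: P = 29 − 0.5Q.
Monopoly sets MR = MC: 29 − Q = 2 + Q ⇒ Q = 13.5, P = 29 − 0.5·13.5 = 22.25.
Profit = 22.25·13.5 − (2·13.5 + ½·1·13.5²) = 182.25.

Profit = 182.25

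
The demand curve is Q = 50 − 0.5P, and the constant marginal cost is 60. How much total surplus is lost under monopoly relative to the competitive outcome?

DWL = 100

Inverting demand: P = 100 − 2Q.
Competitive firms price at marginal cost: P = 60, giving Q = 20.
A monopolist chooses Q where MR = MC. MR = 100 − 4Q; setting this equal to 60 gives Q = 10 and P = 80.
DWL is the triangle between Q = 10 and Q = 20: ½·(20 − 10)·(80 − 60) = 100.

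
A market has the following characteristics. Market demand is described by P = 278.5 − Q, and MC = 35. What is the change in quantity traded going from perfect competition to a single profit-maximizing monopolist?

Quantity traded falls by 121.75

Perfect competition: P = MC = 35, so 278.5 − Q = 35 and Q = 243.5.
A monopolist chooses Q where MR = MC. MR = 278.5 − 2Q; setting this equal to 35 gives Q = 121.75 and P = 156.75.
Change in quantity traded: 121.75 − 243.5 = −121.75.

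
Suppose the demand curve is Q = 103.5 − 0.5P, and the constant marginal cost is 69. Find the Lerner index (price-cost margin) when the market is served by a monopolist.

Lerner index = 0.5

Inverting demand: P = 207 − 2Q.
A monopolist chooses Q where MR = MC. MR = 207 − 4Q; setting this equal to 69 gives Q = 34.5 and P = 138.
Lerner index = (P − MC)/P = (138 − 69)/138 = 0.5.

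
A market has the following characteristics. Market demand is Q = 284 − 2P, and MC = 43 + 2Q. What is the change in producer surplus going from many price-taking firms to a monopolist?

Inverting demand: P = 142 − 0.5Q.
Under competition P = MC: 142 − 0.5Q = 43 + 2Q ⇒ Q = 39.6, P = 122.2.
PS = P·Q − VC(Q) = 122.2·39.6 − (43·39.6 + ½·2·39.6²) = 1568.16.
The monopolist equates marginal revenue to marginal cost: 142 − Q = 43 + 2Q, so Q = 33. From demand, P = 125.5.
PS = P·Q − VC(Q) = 125.5·33 − (43·33 + ½·2·33²) = 1633.5.
Change in producer surplus: 1633.5 − 1568.16 = 65.34.

PS rises by 65.34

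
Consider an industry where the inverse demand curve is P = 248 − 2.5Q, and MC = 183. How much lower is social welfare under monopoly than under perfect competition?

Competitive firms price at marginal cost: P = 183, giving Q = 26.
CS = ½·(248 − 183)·26 = 845; PS = (183 − 183)·26 = 0; TS = 845.
The monopolist equates marginal revenue to marginal cost: 248 − 5Q = 183, so Q = 13. From demand, P = 215.5.
CS = ½·(248 − 215.5)·13 = 211.25; PS = (215.5 − 183)·13 = 422.5; TS = 633.75.
Change in social welfare: 633.75 − 845 = −211.25.

Social welfare falls by 211.25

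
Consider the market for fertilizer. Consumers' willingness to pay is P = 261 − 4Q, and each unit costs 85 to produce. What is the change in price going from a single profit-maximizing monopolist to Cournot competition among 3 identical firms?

A monopolist chooses Q where MR = MC. MR = 261 − 8Q; setting this equal to 85 gives Q = 22 and P = 173.
In a 3-firm Cournot equilibrium, symmetry and the first-order condition give q = (261 − 85)/(16) = 11. So Q = 33 and P = 129.
Change in price: 129 − 173 = −44.

P falls by 44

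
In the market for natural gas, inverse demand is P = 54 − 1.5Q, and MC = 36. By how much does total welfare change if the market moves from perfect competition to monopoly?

Total welfare falls by 27

Under competition P = MC = 36, so Q = (54 − 36)/1.5 = 12.
CS = ½·(54 − 36)·12 = 108; PS = (36 − 36)·12 = 0; TS = 108.
A monopolist chooses Q where MR = MC. MR = 54 − 3Q; setting this equal to 36 gives Q = 6 and P = 45.
CS = ½·(54 − 45)·6 = 27; PS = (45 − 36)·6 = 54; TS = 81.
Change in total welfare: 81 − 108 = −27.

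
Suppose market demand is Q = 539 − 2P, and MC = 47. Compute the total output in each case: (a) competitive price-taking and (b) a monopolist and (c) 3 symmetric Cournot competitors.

Inverting demand: P = 269.5 − 0.5Q.
Under competition P = MC = 47, so Q = (269.5 − 47)/0.5 = 445.
Monopoly sets MR = MC: 269.5 − Q = 47 ⇒ Q = 222.5, P = 269.5 − 0.5·222.5 = 158.25.
With 3 symmetric Cournot firms, each firm's FOC gives 269.5 − 2q = 47, so q = 111.25, Q = 3·111.25 = 333.75, and P = 102.625.

Competition: Q = 445; Monopoly: Q = 222.5; Cournot: Q = 333.75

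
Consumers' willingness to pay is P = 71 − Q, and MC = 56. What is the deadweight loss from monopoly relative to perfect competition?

Under competition P = MC = 56, so Q = (71 − 56)/1 = 15.
Monopoly sets MR = MC: 71 − 2Q = 56 ⇒ Q = 7.5, P = 71 − 7.5 = 63.5.
DWL is the triangle between Q = 7.5 and Q = 15: ½·(15 − 7.5)·(63.5 − 56) = 28.125.

DWL = 28.125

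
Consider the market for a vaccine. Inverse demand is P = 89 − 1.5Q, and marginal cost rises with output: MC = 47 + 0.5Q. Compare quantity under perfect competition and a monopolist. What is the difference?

Competitive equilibrium sets price equal to marginal cost: 89 − 1.5Q = 47 + 0.5Q, so Q = 21 and P = 57.5.
Monopoly sets MR = MC: 89 − 3Q = 47 + 0.5Q ⇒ Q = 12, P = 89 − 1.5·12 = 71.
Change in quantity: 12 − 21 = −9.

Quantity falls by 9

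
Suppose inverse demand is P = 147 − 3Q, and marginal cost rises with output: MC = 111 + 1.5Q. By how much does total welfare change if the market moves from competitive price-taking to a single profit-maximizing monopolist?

Total welfare falls by 23.04

Competitive equilibrium sets price equal to marginal cost: 147 − 3Q = 111 + 1.5Q, so Q = 8 and P = 123.
CS = ½·(147 − 123)·8 = 96; PS = (123·8 − 111·8 − ½·1.5·8²) = 48; TS = 144.
A monopolist chooses Q where MR = MC. MR = 147 − 6Q; setting this equal to 111 + 1.5Q gives Q = 4.8 and P = 132.6.
CS = ½·(147 − 132.6)·4.8 = 34.56; PS = (132.6·4.8 − 111·4.8 − ½·1.5·4.8²) = 86.4; TS = 120.96.
Change in total welfare: 120.96 − 144 = −23.04.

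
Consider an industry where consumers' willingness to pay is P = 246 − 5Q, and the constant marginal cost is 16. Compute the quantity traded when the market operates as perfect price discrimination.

With perfect price discrimination, output is the efficient level Q = 46 (where demand meets MC), but every buyer pays their willingness to pay: CS = 0 and PS = total surplus.

Q = 46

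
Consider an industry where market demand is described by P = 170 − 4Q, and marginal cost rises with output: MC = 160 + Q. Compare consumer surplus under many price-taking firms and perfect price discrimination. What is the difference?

Consumer surplus falls by 8

Under competition P = MC: 170 − 4Q = 160 + Q ⇒ Q = 2, P = 162.
CS = ½·(170 − 162)·2 = 8.
A perfectly discriminating monopolist sells every unit with P(Q) ≥ MC(Q), so output equals the competitive quantity Q = 2. Each buyer pays their reservation price, so CS = 0 and the firm captures all surplus.
CS = 0.
Change in consumer surplus: 0 − 8 = −8.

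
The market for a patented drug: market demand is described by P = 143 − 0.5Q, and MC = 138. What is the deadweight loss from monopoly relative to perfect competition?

DWL = 6.25

Under competition P = MC = 138, so Q = (143 − 138)/0.5 = 10.
Monopoly sets MR = MC: 143 − Q = 138 ⇒ Q = 5, P = 143 − 0.5·5 = 140.5.
DWL is the triangle between Q = 5 and Q = 10: ½·(10 − 5)·(140.5 − 138) = 6.25.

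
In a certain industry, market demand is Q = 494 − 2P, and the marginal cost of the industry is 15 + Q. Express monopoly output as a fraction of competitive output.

Inverting demand: P = 247 − 0.5Q.
Monopoly sets MR = MC: 247 − Q = 15 + Q ⇒ Q = 116, P = 247 − 0.5·116 = 189.
Competitive equilibrium sets price equal to marginal cost: 247 − 0.5Q = 15 + Q, so Q = 464/3 and P = 509/3.
Ratio Q_m/Q_c = 116/(464/3) = 0.75.

Q_m/Q_c = 0.75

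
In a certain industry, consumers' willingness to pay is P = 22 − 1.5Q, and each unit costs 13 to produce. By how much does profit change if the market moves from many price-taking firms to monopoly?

π rises by 13.5

Under competition P = MC = 13, so Q = (22 − 13)/1.5 = 6.
Profit = (13 − 13)·6 = 0.
The monopolist equates marginal revenue to marginal cost: 22 − 3Q = 13, so Q = 3. From demand, P = 17.5.
Profit = (17.5 − 13)·3 = 13.5.
Change in profit: 13.5 − 0 = 13.5.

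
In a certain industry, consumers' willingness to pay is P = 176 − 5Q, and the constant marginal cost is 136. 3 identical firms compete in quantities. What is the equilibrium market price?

With 3 symmetric Cournot firms, each firm's FOC gives 176 − 20q = 136, so q = 2, Q = 3·2 = 6, and P = 146.

P = 146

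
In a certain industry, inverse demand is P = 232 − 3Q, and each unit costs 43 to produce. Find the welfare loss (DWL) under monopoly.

Under competition P = MC = 43, so Q = (232 − 43)/3 = 63.
A monopolist chooses Q where MR = MC. MR = 232 − 6Q; setting this equal to 43 gives Q = 31.5 and P = 137.5.
DWL is the triangle between Q = 31.5 and Q = 63: ½·(63 − 31.5)·(137.5 − 43) = 1488.375.

DWL = 1488.375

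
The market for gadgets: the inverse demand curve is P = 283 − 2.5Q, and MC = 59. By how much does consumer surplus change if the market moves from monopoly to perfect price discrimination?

A monopolist chooses Q where MR = MC. MR = 283 − 5Q; setting this equal to 59 gives Q = 44.8 and P = 171.
CS = ½·(283 − 171)·44.8 = 2508.8.
Under first-degree price discrimination the firm charges each unit its demand price and produces up to where P = MC, i.e. Q = 89.6. Consumer surplus is zero; producer surplus equals total surplus.
CS = 0.
Change in consumer surplus: 0 − 2508.8 = −2508.8.

Consumer surplus falls by 2508.8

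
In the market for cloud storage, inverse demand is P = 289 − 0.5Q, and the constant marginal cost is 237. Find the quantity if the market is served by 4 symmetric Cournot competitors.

With 4 symmetric Cournot firms, each firm's FOC gives 289 − 2.5q = 237, so q = 20.8, Q = 4·20.8 = 83.2, and P = 247.4.

Q = 83.2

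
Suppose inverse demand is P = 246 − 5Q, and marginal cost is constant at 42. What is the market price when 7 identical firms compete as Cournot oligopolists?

With 7 symmetric Cournot firms, each firm's FOC gives 246 − 40q = 42, so q = 5.1, Q = 7·5.1 = 35.7, and P = 67.5.

P = 67.5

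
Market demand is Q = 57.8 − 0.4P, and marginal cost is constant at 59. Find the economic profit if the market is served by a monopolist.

Inverting demand: P = 144.5 − 2.5Q.
Monopoly sets MR = MC: 144.5 − 5Q = 59 ⇒ Q = 17.1, P = 144.5 − 2.5·17.1 = 101.75.
Profit = (101.75 − 59)·17.1 = 731.025.

Profit = 731.025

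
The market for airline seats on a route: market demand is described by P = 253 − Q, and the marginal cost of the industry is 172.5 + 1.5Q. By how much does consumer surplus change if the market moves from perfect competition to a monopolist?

Consumer surplus falls by 253.92

Competitive equilibrium sets price equal to marginal cost: 253 − Q = 172.5 + 1.5Q, so Q = 32.2 and P = 220.8.
CS = ½·(253 − 220.8)·32.2 = 518.42.
A monopolist chooses Q where MR = MC. MR = 253 − 2Q; setting this equal to 172.5 + 1.5Q gives Q = 23 and P = 230.
CS = ½·(253 − 230)·23 = 264.5.
Change in consumer surplus: 264.5 − 518.42 = −253.92.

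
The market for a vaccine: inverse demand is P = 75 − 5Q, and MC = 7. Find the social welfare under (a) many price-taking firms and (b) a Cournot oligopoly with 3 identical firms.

Competition: TS = 462.4; Cournot: TS = 433.5

Competitive firms price at marginal cost: P = 7, giving Q = 13.6.
CS = ½·(75 − 7)·13.6 = 462.4; PS = (7 − 7)·13.6 = 0; TS = 462.4.
With 3 symmetric Cournot firms, each firm's FOC gives 75 − 20q = 7, so q = 3.4, Q = 3·3.4 = 10.2, and P = 24.
CS = ½·(75 − 24)·10.2 = 260.1; PS = (24 − 7)·10.2 = 173.4; TS = 433.5.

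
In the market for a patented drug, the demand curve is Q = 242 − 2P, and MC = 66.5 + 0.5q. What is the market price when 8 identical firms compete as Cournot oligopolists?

Inverting demand: P = 121 − 0.5Q.
With 8 symmetric Cournot firms, each firm's FOC gives 121 − 4.5q = 66.5 + 0.5q, so q = 10.9, Q = 8·10.9 = 87.2, and P = 77.4.

P = 77.4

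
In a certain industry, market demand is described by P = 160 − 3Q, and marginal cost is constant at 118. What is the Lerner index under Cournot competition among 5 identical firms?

Cournot with 5 identical firms: the symmetric best-response condition is 160 − 18q = 118. Each firm produces q = 7/3, total output Q = 35/3, price P = 125.
Lerner index = (P − MC)/P = (125 − 118)/125 = 0.056.

Lerner index = 0.056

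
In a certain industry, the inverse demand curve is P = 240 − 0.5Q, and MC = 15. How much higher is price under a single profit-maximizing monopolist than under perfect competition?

P rises by 112.5

Competitive firms price at marginal cost: P = 15, giving Q = 450.
Monopoly sets MR = MC: 240 − Q = 15 ⇒ Q = 225, P = 240 − 0.5·225 = 127.5.
Change in price: 127.5 − 15 = 112.5.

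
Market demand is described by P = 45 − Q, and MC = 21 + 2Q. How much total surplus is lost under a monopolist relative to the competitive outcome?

Competitive equilibrium sets price equal to marginal cost: 45 − Q = 21 + 2Q, so Q = 8 and P = 37.
Monopoly sets MR = MC: 45 − 2Q = 21 + 2Q ⇒ Q = 6, P = 45 − 6 = 39.
CS = ½·(45 − 37)·8 = 32; PS = (37·8 − 21·8 − ½·2·8²) = 64; TS = 96.
CS = ½·(45 − 39)·6 = 18; PS = (39·6 − 21·6 − ½·2·6²) = 72; TS = 90.
DWL = 96 − 90 = 6.

DWL = 6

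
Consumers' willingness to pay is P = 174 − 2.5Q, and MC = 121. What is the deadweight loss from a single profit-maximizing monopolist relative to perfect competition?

DWL = 140.45

Under competition P = MC = 121, so Q = (174 − 121)/2.5 = 21.2.
A monopolist chooses Q where MR = MC. MR = 174 − 5Q; setting this equal to 121 gives Q = 10.6 and P = 147.5.
DWL is the triangle between Q = 10.6 and Q = 21.2: ½·(21.2 − 10.6)·(147.5 − 121) = 140.45.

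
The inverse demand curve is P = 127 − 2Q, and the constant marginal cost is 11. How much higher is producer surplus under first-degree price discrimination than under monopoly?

Producer surplus rises by 1682

Monopoly sets MR = MC: 127 − 4Q = 11 ⇒ Q = 29, P = 127 − 2·29 = 69.
PS = (69 − 11)·29 = 1682.
Under first-degree price discrimination the firm charges each unit its demand price and produces up to where P = MC, i.e. Q = 58. Consumer surplus is zero; producer surplus equals total surplus.
PS = ½·(127 − 11)·58 = 3364.
Change in producer surplus: 3364 − 1682 = 1682.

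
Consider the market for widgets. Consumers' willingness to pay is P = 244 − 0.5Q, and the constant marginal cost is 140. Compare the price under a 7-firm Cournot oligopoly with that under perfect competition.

Cournot: P = 153; Competition: P = 140

Cournot with 7 identical firms: the symmetric best-response condition is 244 − 4q = 140. Each firm produces q = 26, total output Q = 182, price P = 153.
Perfect competition: P = MC = 140, so 244 − 0.5Q = 140 and Q = 208.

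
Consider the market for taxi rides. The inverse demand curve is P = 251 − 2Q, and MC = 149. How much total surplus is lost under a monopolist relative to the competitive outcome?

Competitive firms price at marginal cost: P = 149, giving Q = 51.
A monopolist chooses Q where MR = MC. MR = 251 − 4Q; setting this equal to 149 gives Q = 25.5 and P = 200.
DWL is the triangle between Q = 25.5 and Q = 51: ½·(51 − 25.5)·(200 − 149) = 650.25.

DWL = 650.25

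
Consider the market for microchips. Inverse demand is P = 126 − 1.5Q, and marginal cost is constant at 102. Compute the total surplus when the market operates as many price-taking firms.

TS = 192

Perfect competition: P = MC = 102, so 126 − 1.5Q = 102 and Q = 16.
CS = ½·(126 − 102)·16 = 192; PS = (102 − 102)·16 = 0; TS = 192.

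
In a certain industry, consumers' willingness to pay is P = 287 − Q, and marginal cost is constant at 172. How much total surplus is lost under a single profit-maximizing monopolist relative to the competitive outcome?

Under competition P = MC = 172, so Q = (287 − 172)/1 = 115.
Monopoly sets MR = MC: 287 − 2Q = 172 ⇒ Q = 57.5, P = 287 − 57.5 = 229.5.
DWL is the triangle between Q = 57.5 and Q = 115: ½·(115 − 57.5)·(229.5 − 172) = 1653.125.

DWL = 1653.125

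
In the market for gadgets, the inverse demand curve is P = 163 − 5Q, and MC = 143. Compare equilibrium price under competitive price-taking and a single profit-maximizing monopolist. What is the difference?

Perfect competition: P = MC = 143, so 163 − 5Q = 143 and Q = 4.
Monopoly sets MR = MC: 163 − 10Q = 143 ⇒ Q = 2, P = 163 − 5·2 = 153.
Change in equilibrium price: 153 − 143 = 10.

Equilibrium price rises by 10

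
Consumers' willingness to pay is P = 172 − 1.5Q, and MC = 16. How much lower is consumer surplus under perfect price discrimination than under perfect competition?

Consumer surplus falls by 8112

Under competition P = MC = 16, so Q = (172 − 16)/1.5 = 104.
CS = ½·(172 − 16)·104 = 8112.
A perfectly discriminating monopolist sells every unit with P(Q) ≥ MC(Q), so output equals the competitive quantity Q = 104. Each buyer pays their reservation price, so CS = 0 and the firm captures all surplus.
CS = 0.
Change in consumer surplus: 0 − 8112 = −8112.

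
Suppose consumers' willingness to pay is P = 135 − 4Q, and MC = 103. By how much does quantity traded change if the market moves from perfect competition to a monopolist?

Quantity traded falls by 4

Perfect competition: P = MC = 103, so 135 − 4Q = 103 and Q = 8.
Monopoly sets MR = MC: 135 − 8Q = 103 ⇒ Q = 4, P = 135 − 4·4 = 119.
Change in quantity traded: 4 − 8 = −4.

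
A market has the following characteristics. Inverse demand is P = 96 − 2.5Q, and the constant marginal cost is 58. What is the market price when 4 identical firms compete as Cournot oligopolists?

P = 65.6

Cournot with 4 identical firms: the symmetric best-response condition is 96 − 12.5q = 58. Each firm produces q = 3.04, total output Q = 12.16, price P = 65.6.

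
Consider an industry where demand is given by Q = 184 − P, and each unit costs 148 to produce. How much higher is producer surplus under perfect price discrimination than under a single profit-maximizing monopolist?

PS rises by 324

Inverting demand: P = 184 − Q.
A monopolist chooses Q where MR = MC. MR = 184 − 2Q; setting this equal to 148 gives Q = 18 and P = 166.
PS = (166 − 148)·18 = 324.
With perfect price discrimination, output is the efficient level Q = 36 (where demand meets MC), but every buyer pays their willingness to pay: CS = 0 and PS = total surplus.
PS = ½·(184 − 148)·36 = 648.
Change in producer surplus: 648 − 324 = 324.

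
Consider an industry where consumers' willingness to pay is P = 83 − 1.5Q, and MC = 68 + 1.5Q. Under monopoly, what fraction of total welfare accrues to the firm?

PS/TS = 0.75

A monopolist chooses Q where MR = MC. MR = 83 − 3Q; setting this equal to 68 + 1.5Q gives Q = 10/3 and P = 78.
CS = ½·(83 − 78)·10/3 = 25/3.
PS = P·Q − VC(Q) = 78·10/3 − (68·10/3 + ½·1.5·(10/3)²) = 25.
Share captured = PS/TS = 25/(100/3) = 0.75.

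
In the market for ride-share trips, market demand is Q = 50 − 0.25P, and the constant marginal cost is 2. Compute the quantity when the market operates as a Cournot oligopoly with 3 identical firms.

Inverting demand: P = 200 − 4Q.
With 3 symmetric Cournot firms, each firm's FOC gives 200 − 16q = 2, so q = 12.375, Q = 3·12.375 = 37.125, and P = 51.5.

Q = 37.125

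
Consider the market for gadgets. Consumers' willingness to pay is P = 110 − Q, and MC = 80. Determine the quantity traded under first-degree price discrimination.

With perfect price discrimination, output is the efficient level Q = 30 (where demand meets MC), but every buyer pays their willingness to pay: CS = 0 and PS = total surplus.

Q = 30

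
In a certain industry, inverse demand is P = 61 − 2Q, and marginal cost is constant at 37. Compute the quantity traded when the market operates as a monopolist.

Monopoly sets MR = MC: 61 − 4Q = 37 ⇒ Q = 6, P = 61 − 2·6 = 49.

Q = 6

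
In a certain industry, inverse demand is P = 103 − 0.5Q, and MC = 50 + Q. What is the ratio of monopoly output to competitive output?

A monopolist chooses Q where MR = MC. MR = 103 − Q; setting this equal to 50 + Q gives Q = 26.5 and P = 89.75.
Under competition P = MC: 103 − 0.5Q = 50 + Q ⇒ Q = 106/3, P = 256/3.
Ratio Q_m/Q_c = 26.5/(106/3) = 0.75.

Q_m/Q_c = 0.75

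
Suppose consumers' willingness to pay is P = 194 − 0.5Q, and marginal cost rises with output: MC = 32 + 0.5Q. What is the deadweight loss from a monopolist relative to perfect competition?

DWL = 1458

Under competition P = MC: 194 − 0.5Q = 32 + 0.5Q ⇒ Q = 162, P = 113.
The monopolist equates marginal revenue to marginal cost: 194 − Q = 32 + 0.5Q, so Q = 108. From demand, P = 140.
CS = ½·(194 − 113)·162 = 6561; PS = (113·162 − 32·162 − ½·0.5·162²) = 6561; TS = 13122.
CS = ½·(194 − 140)·108 = 2916; PS = (140·108 − 32·108 − ½·0.5·108²) = 8748; TS = 11664.
DWL = 13122 − 11664 = 1458.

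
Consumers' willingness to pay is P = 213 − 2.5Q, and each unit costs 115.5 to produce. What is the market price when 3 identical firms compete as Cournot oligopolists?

P = 139.875

With 3 symmetric Cournot firms, each firm's FOC gives 213 − 10q = 115.5, so q = 9.75, Q = 3·9.75 = 29.25, and P = 139.875.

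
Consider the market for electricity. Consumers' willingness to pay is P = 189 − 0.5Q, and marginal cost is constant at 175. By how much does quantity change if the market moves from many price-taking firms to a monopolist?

Q falls by 14

Under competition P = MC = 175, so Q = (189 − 175)/0.5 = 28.
The monopolist equates marginal revenue to marginal cost: 189 − Q = 175, so Q = 14. From demand, P = 182.
Change in quantity: 14 − 28 = −14.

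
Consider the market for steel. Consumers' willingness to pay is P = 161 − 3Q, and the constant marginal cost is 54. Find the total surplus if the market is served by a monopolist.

TS = 1431.125

The monopolist equates marginal revenue to marginal cost: 161 − 6Q = 54, so Q = 107/6. From demand, P = 107.5.
CS = ½·(161 − 107.5)·107/6 = 11449/24; PS = (107.5 − 54)·107/6 = 11449/12; TS = 1431.125.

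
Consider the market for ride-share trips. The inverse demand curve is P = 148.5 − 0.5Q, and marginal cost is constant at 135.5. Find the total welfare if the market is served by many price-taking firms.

Perfect competition: P = MC = 135.5, so 148.5 − 0.5Q = 135.5 and Q = 26.
CS = ½·(148.5 − 135.5)·26 = 169; PS = (135.5 − 135.5)·26 = 0; TS = 169.

TS = 169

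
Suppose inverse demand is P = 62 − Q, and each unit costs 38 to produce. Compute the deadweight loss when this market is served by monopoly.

DWL = 72

Under competition P = MC = 38, so Q = (62 − 38)/1 = 24.
Monopoly sets MR = MC: 62 − 2Q = 38 ⇒ Q = 12, P = 62 − 12 = 50.
DWL is the triangle between Q = 12 and Q = 24: ½·(24 − 12)·(50 − 38) = 72.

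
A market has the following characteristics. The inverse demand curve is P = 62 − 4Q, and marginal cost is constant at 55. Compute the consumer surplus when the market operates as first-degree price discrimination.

With perfect price discrimination, output is the efficient level Q = 1.75 (where demand meets MC), but every buyer pays their willingness to pay: CS = 0 and PS = total surplus.
CS = 0.

CS = 0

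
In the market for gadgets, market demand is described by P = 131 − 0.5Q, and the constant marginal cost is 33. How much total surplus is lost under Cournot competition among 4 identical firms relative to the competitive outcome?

Competitive firms price at marginal cost: P = 33, giving Q = 196.
With 4 symmetric Cournot firms, each firm's FOC gives 131 − 2.5q = 33, so q = 39.2, Q = 4·39.2 = 156.8, and P = 52.6.
DWL is the triangle between Q = 156.8 and Q = 196: ½·(196 − 156.8)·(52.6 − 33) = 384.16.

DWL = 384.16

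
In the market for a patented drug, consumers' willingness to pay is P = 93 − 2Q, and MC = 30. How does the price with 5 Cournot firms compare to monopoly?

Cournot: P = 40.5; Monopoly: P = 61.5

In a 5-firm Cournot equilibrium, symmetry and the first-order condition give q = (93 − 30)/(12) = 5.25. So Q = 26.25 and P = 40.5.
A monopolist chooses Q where MR = MC. MR = 93 − 4Q; setting this equal to 30 gives Q = 15.75 and P = 61.5.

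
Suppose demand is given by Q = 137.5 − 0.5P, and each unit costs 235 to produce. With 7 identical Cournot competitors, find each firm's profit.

Inverting demand: P = 275 − 2Q.
Cournot with 7 identical firms: the symmetric best-response condition is 275 − 16q = 235. Each firm produces q = 2.5, total output Q = 17.5, price P = 240.
Each firm's profit = (240 − 235)·2.5 = 12.5.

π_i = 12.5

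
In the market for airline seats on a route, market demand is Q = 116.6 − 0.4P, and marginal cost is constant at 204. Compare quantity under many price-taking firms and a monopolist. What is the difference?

Quantity falls by 17.5

Inverting demand: P = 291.5 − 2.5Q.
Under competition P = MC = 204, so Q = (291.5 − 204)/2.5 = 35.
Monopoly sets MR = MC: 291.5 − 5Q = 204 ⇒ Q = 17.5, P = 291.5 − 2.5·17.5 = 247.75.
Change in quantity: 17.5 − 35 = −17.5.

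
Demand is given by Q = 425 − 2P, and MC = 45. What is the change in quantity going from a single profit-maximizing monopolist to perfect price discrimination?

Inverting demand: P = 212.5 − 0.5Q.
The monopolist equates marginal revenue to marginal cost: 212.5 − Q = 45, so Q = 167.5. From demand, P = 128.75.
With perfect price discrimination, output is the efficient level Q = 335 (where demand meets MC), but every buyer pays their willingness to pay: CS = 0 and PS = total surplus.
Change in quantity: 335 − 167.5 = 167.5.

Q rises by 167.5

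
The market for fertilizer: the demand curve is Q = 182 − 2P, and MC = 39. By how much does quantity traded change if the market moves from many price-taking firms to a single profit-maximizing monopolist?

Quantity traded falls by 52

Inverting demand: P = 91 − 0.5Q.
Perfect competition: P = MC = 39, so 91 − 0.5Q = 39 and Q = 104.
The monopolist equates marginal revenue to marginal cost: 91 − Q = 39, so Q = 52. From demand, P = 65.
Change in quantity traded: 52 − 104 = −52.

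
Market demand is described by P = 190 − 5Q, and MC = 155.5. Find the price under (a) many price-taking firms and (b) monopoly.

Competition: P = 155.5; Monopoly: P = 172.75

Competitive firms price at marginal cost: P = 155.5, giving Q = 6.9.
A monopolist chooses Q where MR = MC. MR = 190 − 10Q; setting this equal to 155.5 gives Q = 3.45 and P = 172.75.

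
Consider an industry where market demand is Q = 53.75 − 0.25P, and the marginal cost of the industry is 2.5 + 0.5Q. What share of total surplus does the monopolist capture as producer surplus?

Inverting demand: P = 215 − 4Q.
The monopolist equates marginal revenue to marginal cost: 215 − 8Q = 2.5 + 0.5Q, so Q = 25. From demand, P = 115.
CS = ½·(215 − 115)·25 = 1250.
PS = P·Q − VC(Q) = 115·25 − (2.5·25 + ½·0.5·25²) = 2656.25.
Share captured = PS/TS = 2656.25/3906.25 = 0.68.

PS/TS = 0.68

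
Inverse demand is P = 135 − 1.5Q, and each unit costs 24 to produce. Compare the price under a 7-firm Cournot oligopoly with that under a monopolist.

In a 7-firm Cournot equilibrium, symmetry and the first-order condition give q = (135 − 24)/(12) = 9.25. So Q = 64.75 and P = 37.875.
Monopoly sets MR = MC: 135 − 3Q = 24 ⇒ Q = 37, P = 135 − 1.5·37 = 79.5.

Cournot: P = 37.875; Monopoly: P = 79.5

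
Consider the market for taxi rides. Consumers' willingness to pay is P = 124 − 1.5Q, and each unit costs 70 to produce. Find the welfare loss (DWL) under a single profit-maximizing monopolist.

DWL = 243

Under competition P = MC = 70, so Q = (124 − 70)/1.5 = 36.
The monopolist equates marginal revenue to marginal cost: 124 − 3Q = 70, so Q = 18. From demand, P = 97.
DWL is the triangle between Q = 18 and Q = 36: ½·(36 − 18)·(97 − 70) = 243.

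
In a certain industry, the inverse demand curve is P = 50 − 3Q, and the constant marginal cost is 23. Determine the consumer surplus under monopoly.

CS = 30.375

Monopoly sets MR = MC: 50 − 6Q = 23 ⇒ Q = 4.5, P = 50 − 3·4.5 = 36.5.
CS = ½·(50 − 36.5)·4.5 = 30.375.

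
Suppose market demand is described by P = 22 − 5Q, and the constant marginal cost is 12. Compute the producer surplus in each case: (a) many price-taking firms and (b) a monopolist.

Competition: PS = 0; Monopoly: PS = 5

Under competition P = MC = 12, so Q = (22 − 12)/5 = 2.
PS = (12 − 12)·2 = 0.
The monopolist equates marginal revenue to marginal cost: 22 − 10Q = 12, so Q = 1. From demand, P = 17.
PS = (17 − 12)·1 = 5.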